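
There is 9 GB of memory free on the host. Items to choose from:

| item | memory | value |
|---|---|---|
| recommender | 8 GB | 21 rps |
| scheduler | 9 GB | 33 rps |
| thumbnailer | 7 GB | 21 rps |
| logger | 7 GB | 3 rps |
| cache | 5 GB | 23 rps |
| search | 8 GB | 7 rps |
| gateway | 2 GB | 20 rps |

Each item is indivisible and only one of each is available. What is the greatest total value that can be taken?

43 rps

Check high-value combinations within 9 GB:
- cache+gateway: memory 5+2=7, value 23+20=43
- thumbnailer+gateway: memory 7+2=9, value 21+20=41
- scheduler: memory 9, value 33
- cache: memory 5, value 23
- logger+gateway: memory 7+2=9, value 3+20=23
Best: 43 rps.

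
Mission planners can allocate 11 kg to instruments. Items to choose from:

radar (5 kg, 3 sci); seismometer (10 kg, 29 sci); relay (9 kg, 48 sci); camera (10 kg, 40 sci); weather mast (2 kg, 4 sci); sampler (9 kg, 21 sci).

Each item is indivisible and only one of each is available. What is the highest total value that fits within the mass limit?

52 sci

Check high-value combinations within 11 kg:
- relay+weather mast: mass 9+2=11, value 48+4=52
- relay: mass 9, value 48
- camera: mass 10, value 40
- seismometer: mass 10, value 29
Best: 52 sci.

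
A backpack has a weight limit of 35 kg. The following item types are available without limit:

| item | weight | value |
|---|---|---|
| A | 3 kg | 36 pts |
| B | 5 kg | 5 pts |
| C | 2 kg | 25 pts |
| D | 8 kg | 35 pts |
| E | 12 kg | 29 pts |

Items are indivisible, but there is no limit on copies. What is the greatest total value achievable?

Best value-per-unit is C at 25/2; filling with it alone gives 17×25 = 425.
Optimal mix: 1×A + 16×C → weight 35, value 436.

436 pts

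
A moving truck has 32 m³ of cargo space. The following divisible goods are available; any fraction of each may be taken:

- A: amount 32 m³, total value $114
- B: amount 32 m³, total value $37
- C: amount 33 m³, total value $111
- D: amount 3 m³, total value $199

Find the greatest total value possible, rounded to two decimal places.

Take in order of value per unit:
- D (199/3 per unit): all 3 → value 199, running total 199.00
- A (114/32 per unit): 29 of 32 → value 29×114/32 = 103.3125, running total 302.31
Total 302.31.

302.31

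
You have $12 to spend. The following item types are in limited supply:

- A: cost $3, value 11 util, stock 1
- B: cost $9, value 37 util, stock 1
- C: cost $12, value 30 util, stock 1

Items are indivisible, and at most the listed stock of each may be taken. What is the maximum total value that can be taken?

Best selections within cost 12 and stock limits:
- 1×A + 1×B: cost 12, value 48
- 1×B: cost 9, value 37
Best: 48 util.

48 util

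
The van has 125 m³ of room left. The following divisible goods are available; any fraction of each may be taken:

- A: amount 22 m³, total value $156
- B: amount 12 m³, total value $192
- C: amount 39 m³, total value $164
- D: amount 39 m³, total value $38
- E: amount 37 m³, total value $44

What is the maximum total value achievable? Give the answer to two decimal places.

570.62

Take in order of value per unit:
- B (192/12 per unit): all 12 → value 192, running total 192.00
- A (156/22 per unit): all 22 → value 156, running total 348.00
- C (164/39 per unit): all 39 → value 164, running total 512.00
- E (44/37 per unit): all 37 → value 44, running total 556.00
- D (38/39 per unit): 15 of 39 → value 15×38/39 = 14.6154, running total 570.62
Total 570.62.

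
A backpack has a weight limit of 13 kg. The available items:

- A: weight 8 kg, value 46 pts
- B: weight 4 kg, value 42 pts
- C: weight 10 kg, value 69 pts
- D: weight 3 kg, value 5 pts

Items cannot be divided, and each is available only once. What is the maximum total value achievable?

88 pts

Check high-value combinations within 13 kg:
- A+B: weight 8+4=12, value 46+42=88
- C+D: weight 10+3=13, value 69+5=74
- C: weight 10, value 69
- A+D: weight 8+3=11, value 46+5=51
- B+D: weight 4+3=7, value 42+5=47
Best: 88 pts.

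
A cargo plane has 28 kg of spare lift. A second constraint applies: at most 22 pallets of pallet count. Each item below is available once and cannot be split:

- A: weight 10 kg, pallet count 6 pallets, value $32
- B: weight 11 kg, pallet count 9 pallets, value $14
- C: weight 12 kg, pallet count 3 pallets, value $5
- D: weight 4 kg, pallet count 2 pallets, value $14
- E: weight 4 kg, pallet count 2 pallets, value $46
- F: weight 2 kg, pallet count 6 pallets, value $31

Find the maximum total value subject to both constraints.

Feasible sets respecting both limits:
- A+D+E+F: weight 20, pallet count 16, value 123
- A+C+E+F: weight 28, pallet count 17, value 114
- A+E+F: weight 16, pallet count 14, value 109
Best: $123.

$123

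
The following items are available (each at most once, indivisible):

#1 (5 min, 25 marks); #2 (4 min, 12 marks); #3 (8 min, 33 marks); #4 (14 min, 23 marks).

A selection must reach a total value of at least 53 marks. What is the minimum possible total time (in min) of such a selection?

Subsets with value ≥ 53, sorted by total time:
- #1+#3: time 13, value 58
- #1+#2+#3: time 17, value 70
- #3+#4: time 22, value 56
- #1+#2+#4: time 23, value 60
Minimum time: 13 min.

13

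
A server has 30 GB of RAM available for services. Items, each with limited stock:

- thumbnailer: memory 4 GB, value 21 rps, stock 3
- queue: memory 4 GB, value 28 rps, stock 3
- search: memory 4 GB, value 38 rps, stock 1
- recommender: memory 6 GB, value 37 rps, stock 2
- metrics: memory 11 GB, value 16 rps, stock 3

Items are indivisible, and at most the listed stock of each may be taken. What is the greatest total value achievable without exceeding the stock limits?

201 rps

Top feasible selections:
- 2×thumbnailer + 3×queue + 1×search + 1×recommender: memory 30, value 201
- 3×queue + 1×search + 2×recommender: memory 28, value 196
Best: 201 rps.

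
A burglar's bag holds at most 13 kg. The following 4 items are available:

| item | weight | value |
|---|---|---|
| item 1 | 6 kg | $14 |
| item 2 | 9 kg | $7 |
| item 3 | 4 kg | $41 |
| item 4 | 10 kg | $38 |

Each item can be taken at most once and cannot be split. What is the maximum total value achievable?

Check high-value combinations within 13 kg:
- item 1+item 3: weight 6+4=10, value 14+41=55
- item 2+item 3: weight 9+4=13, value 7+41=48
- item 3: weight 4, value 41
Best: $55.

$55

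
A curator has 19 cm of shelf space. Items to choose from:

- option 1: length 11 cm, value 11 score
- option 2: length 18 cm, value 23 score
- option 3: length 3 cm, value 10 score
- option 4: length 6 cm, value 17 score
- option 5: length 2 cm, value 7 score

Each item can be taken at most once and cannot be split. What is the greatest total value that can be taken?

Check high-value combinations within 19 cm:
- option 1+option 4+option 5: length 11+6+2=19, value 11+17+7=35
- option 3+option 4+option 5: length 3+6+2=11, value 10+17+7=34
- option 1+option 3+option 5: length 11+3+2=16, value 11+10+7=28
Best: 35 score.

35 score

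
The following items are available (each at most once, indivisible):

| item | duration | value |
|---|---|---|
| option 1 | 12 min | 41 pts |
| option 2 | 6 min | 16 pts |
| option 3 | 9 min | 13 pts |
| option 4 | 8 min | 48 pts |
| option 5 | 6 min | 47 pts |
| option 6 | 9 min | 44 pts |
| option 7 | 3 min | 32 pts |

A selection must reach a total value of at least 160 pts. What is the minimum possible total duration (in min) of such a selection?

Subsets with value ≥ 160, sorted by total duration:
- option 4+option 5+option 6+option 7: duration 26, value 171
- option 1+option 4+option 5+option 7: duration 29, value 168
Minimum duration: 26 min.

26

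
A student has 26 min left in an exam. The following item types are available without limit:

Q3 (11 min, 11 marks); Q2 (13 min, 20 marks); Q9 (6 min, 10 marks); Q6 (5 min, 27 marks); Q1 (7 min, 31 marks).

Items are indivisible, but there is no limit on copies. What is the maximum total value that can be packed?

Best value-per-unit is Q6 at 27/5, and filling with it alone uses time 5×5=25. No mix of the others beats 5×27 = 135.

135 marks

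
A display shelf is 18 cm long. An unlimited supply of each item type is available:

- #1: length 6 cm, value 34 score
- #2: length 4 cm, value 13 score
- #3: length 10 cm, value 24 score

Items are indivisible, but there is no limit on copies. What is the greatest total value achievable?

102 score

Best value-per-unit is #1 at 34/6, and filling with it alone uses length 3×6=18. No mix of the others beats 3×34 = 102.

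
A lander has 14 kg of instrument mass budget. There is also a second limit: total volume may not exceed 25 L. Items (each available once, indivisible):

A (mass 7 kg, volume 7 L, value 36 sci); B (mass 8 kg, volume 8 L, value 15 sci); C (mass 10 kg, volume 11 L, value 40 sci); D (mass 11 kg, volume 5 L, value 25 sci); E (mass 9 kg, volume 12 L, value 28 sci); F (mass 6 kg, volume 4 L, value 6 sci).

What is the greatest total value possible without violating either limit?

42 sci

Feasible sets respecting both limits:
- A+F: mass 13, volume 11, value 42
- C: mass 10, volume 11, value 40
- A: mass 7, volume 7, value 36
Best: 42 sci.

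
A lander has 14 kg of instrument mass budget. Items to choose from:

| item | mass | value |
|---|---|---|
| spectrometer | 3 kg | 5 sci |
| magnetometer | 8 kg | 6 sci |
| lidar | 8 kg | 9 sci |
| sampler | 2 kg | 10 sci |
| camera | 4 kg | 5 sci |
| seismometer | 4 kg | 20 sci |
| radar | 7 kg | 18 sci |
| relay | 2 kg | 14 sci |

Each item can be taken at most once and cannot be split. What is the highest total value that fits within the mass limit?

52 sci

Check high-value combinations within 14 kg:
- seismometer+radar+relay: mass 4+7+2=13, value 20+18+14=52
- spectrometer+sampler+seismometer+relay: mass 3+2+4+2=11, value 5+10+20+14=49
- sampler+camera+seismometer+relay: mass 2+4+4+2=12, value 10+5+20+14=49
Best: 52 sci.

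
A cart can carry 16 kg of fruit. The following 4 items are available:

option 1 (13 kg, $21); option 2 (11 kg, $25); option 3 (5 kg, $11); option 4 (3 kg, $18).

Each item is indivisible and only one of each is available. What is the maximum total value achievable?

Check high-value combinations within 16 kg:
- option 2+option 4: weight 11+3=14, value 25+18=43
- option 1+option 4: weight 13+3=16, value 21+18=39
- option 2+option 3: weight 11+5=16, value 25+11=36
Best: $43.

$43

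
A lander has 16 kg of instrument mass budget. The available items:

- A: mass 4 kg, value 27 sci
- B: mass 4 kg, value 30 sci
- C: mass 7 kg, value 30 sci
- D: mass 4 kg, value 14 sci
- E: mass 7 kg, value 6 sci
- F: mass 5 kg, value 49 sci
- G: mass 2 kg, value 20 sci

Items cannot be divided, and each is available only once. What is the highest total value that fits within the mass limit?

Check high-value combinations within 16 kg:
- A+B+F+G: mass 4+4+5+2=15, value 27+30+49+20=126
- B+D+F+G: mass 4+4+5+2=15, value 30+14+49+20=113
- A+D+F+G: mass 4+4+5+2=15, value 27+14+49+20=110
Best: 126 sci.

126 sci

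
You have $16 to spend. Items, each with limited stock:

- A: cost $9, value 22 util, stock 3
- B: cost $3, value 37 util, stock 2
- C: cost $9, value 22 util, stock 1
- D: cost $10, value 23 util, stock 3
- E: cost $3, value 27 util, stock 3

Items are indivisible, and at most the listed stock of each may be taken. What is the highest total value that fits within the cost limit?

Best selections within cost 16 and stock limits:
- 2×B + 3×E: cost 15, value 155
- 2×B + 2×E: cost 12, value 128
- 1×B + 3×E: cost 12, value 118
- 2×B + 1×E: cost 9, value 101
Best: 155 util.

155 util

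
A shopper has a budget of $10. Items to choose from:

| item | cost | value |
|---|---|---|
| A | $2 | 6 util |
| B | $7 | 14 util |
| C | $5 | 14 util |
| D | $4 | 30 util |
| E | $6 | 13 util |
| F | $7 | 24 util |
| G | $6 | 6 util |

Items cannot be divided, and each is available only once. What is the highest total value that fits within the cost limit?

Check high-value combinations within $10:
- C+D: cost 5+4=9, value 14+30=44
- D+E: cost 4+6=10, value 30+13=43
- A+D: cost 2+4=6, value 6+30=36
Best: 44 util.

44 util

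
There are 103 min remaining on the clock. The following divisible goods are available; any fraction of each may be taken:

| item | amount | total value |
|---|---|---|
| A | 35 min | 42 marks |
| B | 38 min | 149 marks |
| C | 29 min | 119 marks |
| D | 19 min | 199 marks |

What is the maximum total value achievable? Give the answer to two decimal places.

Take in order of value per unit:
- D (199/19 per unit): all 19 → value 199, running total 199.00
- C (119/29 per unit): all 29 → value 119, running total 318.00
- B (149/38 per unit): all 38 → value 149, running total 467.00
- A (42/35 per unit): 17 of 35 → value 17×42/35 = 20.4000, running total 487.40
Total 487.40.

487.40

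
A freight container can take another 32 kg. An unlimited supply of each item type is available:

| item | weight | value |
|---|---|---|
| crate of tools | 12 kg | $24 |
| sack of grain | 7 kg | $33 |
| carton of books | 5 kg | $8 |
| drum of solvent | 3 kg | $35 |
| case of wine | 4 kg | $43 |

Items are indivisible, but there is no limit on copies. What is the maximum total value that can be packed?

Best value-per-unit is drum of solvent at 35/3; filling with it alone gives 10×35 = 350.
Optimal mix: 8×drum of solvent + 2×case of wine → weight 32, value 366.

$366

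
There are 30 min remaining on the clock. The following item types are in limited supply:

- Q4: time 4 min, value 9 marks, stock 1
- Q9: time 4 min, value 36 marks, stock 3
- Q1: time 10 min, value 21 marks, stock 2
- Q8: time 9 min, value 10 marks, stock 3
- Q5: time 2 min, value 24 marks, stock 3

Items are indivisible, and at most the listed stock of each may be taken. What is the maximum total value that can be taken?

201 marks

Best selections within time 30 and stock limits:
- 3×Q9 + 1×Q1 + 3×Q5: time 28, value 201
- 3×Q9 + 1×Q8 + 3×Q5: time 27, value 190
Best: 201 marks.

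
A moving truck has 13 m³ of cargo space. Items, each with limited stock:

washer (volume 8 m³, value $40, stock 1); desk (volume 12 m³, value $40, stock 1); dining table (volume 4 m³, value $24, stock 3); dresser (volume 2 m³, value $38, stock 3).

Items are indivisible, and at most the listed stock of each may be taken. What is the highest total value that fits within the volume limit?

Best selections within volume 13 and stock limits:
- 1×dining table + 3×dresser: volume 10, value 138
- 2×dining table + 2×dresser: volume 12, value 124
- 1×washer + 2×dresser: volume 12, value 116
Best: $138.

$138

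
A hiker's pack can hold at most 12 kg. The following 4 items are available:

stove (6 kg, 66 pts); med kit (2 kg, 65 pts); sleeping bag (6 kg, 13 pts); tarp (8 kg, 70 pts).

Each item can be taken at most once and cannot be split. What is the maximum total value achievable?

135 pts

Check high-value combinations within 12 kg:
- med kit+tarp: weight 2+8=10, value 65+70=135
- stove+med kit: weight 6+2=8, value 66+65=131
- stove+sleeping bag: weight 6+6=12, value 66+13=79
Best: 135 pts.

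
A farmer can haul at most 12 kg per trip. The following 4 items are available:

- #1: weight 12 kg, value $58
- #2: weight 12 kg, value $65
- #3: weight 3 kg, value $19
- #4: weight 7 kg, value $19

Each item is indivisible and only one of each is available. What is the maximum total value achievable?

$65

Check high-value combinations within 12 kg:
- #2: weight 12, value 65
- #1: weight 12, value 58
- #3+#4: weight 3+7=10, value 19+19=38
- #3: weight 3, value 19
- #4: weight 7, value 19
Best: $65.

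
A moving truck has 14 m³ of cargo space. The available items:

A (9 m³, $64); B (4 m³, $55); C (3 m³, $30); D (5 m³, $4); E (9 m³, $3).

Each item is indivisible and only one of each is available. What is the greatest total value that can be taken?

Check high-value combinations within 14 m³:
- A+B: volume 9+4=13, value 64+55=119
- A+C: volume 9+3=12, value 64+30=94
- B+C+D: volume 4+3+5=12, value 55+30+4=89
- B+C: volume 4+3=7, value 55+30=85
- A+D: volume 9+5=14, value 64+4=68
Best: $119.

$119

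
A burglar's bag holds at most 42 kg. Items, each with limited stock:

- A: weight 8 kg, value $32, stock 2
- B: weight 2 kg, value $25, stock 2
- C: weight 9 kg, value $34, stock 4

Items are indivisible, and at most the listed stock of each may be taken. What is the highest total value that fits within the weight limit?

$186

Top feasible selections:
- 2×B + 4×C: weight 40, value 186
- 1×A + 2×B + 3×C: weight 39, value 184
Best: $186.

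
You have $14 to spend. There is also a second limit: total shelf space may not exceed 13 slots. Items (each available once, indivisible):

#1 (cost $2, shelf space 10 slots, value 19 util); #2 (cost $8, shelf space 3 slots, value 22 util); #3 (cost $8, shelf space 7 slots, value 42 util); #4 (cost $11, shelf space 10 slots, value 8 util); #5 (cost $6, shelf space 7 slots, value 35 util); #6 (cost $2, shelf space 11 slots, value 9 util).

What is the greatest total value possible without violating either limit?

57 util

Feasible sets respecting both limits:
- #2+#5: cost 14, shelf space 10, value 57
- #3: cost 8, shelf space 7, value 42
- #1+#2: cost 10, shelf space 13, value 41
Best: 57 util.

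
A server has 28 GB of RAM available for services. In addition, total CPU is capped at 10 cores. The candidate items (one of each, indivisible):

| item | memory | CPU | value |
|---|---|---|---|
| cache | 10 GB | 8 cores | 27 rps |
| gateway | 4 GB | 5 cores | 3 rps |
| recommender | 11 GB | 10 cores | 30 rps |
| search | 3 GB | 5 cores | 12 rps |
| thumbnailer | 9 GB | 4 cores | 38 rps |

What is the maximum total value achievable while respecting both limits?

50 rps

Feasible sets respecting both limits:
- search+thumbnailer: memory 12, CPU 9, value 50
- gateway+thumbnailer: memory 13, CPU 9, value 41
- thumbnailer: memory 9, CPU 4, value 38
Best: 50 rps.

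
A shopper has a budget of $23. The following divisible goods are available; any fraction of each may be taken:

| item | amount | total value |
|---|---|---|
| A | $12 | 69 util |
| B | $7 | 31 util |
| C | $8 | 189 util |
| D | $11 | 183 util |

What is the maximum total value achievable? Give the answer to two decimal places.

395.00

Take in order of value per unit:
- C (189/8 per unit): all 8 → value 189, running total 189.00
- D (183/11 per unit): all 11 → value 183, running total 372.00
- A (69/12 per unit): 4 of 12 → value 4×69/12 = 23.0000, running total 395.00
Total 395.00.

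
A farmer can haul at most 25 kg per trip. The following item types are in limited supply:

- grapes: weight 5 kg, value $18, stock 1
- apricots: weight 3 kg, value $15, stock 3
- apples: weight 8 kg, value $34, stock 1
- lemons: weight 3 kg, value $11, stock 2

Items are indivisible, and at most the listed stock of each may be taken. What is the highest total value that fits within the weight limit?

$108

Top feasible selections:
- 1×grapes + 3×apricots + 1×apples + 1×lemons: weight 25, value 108
- 1×grapes + 2×apricots + 1×apples + 2×lemons: weight 25, value 104
Best: $108.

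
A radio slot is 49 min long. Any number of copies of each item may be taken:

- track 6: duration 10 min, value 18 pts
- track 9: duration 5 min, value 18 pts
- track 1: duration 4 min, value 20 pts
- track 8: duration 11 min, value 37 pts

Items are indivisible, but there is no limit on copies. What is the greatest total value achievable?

240 pts

Best value-per-unit is track 1 at 20/4, and filling with it alone uses duration 12×4=48. No mix of the others beats 12×20 = 240.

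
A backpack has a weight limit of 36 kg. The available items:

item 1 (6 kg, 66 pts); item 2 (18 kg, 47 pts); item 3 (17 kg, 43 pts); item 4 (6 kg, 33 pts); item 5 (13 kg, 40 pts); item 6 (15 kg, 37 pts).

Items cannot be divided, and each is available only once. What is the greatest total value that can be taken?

This is a 0/1 knapsack; check combinations near the capacity.
- item 1+item 3+item 5: weight 6+17+13=36, value 66+43+40=149
- item 1+item 2+item 4: weight 6+18+6=30, value 66+47+33=146
- item 1+item 5+item 6: weight 6+13+15=34, value 66+40+37=143
- item 1+item 3+item 4: weight 6+17+6=29, value 66+43+33=142
- item 1+item 4+item 5: weight 6+6+13=25, value 66+33+40=139
Best: 149 pts.

149 pts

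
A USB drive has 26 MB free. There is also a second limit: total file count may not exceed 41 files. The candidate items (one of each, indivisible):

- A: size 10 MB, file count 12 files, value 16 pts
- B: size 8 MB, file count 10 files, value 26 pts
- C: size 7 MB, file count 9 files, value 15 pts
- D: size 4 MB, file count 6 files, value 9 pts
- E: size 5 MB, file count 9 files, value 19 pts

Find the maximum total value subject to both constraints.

Feasible sets respecting both limits:
- B+C+D+E: size 24, file count 34, value 69
- A+B+E: size 23, file count 31, value 61
- B+C+E: size 20, file count 28, value 60
- A+C+D+E: size 26, file count 36, value 59
Best: 69 pts.

69 pts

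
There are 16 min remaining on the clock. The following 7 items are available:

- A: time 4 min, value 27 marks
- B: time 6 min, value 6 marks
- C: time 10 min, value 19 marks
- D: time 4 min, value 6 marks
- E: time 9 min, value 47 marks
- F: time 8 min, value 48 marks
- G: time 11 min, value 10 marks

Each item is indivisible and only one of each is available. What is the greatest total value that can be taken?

Check high-value combinations within 16 min:
- A+D+F: time 4+4+8=16, value 27+6+48=81
- A+F: time 4+8=12, value 27+48=75
- A+E: time 4+9=13, value 27+47=74
- D+F: time 4+8=12, value 6+48=54
- B+F: time 6+8=14, value 6+48=54
Best: 81 marks.

81 marks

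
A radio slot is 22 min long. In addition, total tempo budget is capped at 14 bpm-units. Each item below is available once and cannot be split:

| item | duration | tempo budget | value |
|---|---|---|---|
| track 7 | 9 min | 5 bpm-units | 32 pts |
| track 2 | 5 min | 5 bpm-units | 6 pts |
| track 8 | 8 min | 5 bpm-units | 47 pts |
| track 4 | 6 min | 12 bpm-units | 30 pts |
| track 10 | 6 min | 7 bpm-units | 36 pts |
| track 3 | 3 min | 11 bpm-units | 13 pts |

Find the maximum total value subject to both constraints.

Feasible sets respecting both limits:
- track 8+track 10: duration 14, tempo budget 12, value 83
- track 7+track 8: duration 17, tempo budget 10, value 79
- track 7+track 10: duration 15, tempo budget 12, value 68
- track 2+track 8: duration 13, tempo budget 10, value 53
Best: 83 pts.

83 pts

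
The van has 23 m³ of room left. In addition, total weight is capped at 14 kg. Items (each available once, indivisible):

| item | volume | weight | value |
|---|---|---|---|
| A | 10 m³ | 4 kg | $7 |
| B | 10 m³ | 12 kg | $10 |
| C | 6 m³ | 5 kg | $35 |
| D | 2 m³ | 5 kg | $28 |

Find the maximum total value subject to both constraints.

$70

Feasible sets respecting both limits:
- A+C+D: volume 18, weight 14, value 70
- C+D: volume 8, weight 10, value 63
- A+C: volume 16, weight 9, value 42
- C: volume 6, weight 5, value 35
Best: $70.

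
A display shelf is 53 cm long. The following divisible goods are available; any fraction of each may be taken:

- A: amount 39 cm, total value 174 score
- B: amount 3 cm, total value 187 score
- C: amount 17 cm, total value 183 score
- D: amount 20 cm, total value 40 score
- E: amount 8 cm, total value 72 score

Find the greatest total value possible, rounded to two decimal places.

553.54

Take in order of value per unit:
- B (187/3 per unit): all 3 → value 187, running total 187.00
- C (183/17 per unit): all 17 → value 183, running total 370.00
- E (72/8 per unit): all 8 → value 72, running total 442.00
- A (174/39 per unit): 25 of 39 → value 25×174/39 = 111.5385, running total 553.54
Total 553.54.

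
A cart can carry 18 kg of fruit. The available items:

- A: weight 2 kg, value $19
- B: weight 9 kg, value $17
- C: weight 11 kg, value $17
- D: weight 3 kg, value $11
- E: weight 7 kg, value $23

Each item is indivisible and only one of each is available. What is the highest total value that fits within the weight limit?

Check high-value combinations within 18 kg:
- A+B+E: weight 2+9+7=18, value 19+17+23=59
- A+D+E: weight 2+3+7=12, value 19+11+23=53
- A+B+D: weight 2+9+3=14, value 19+17+11=47
- A+C+D: weight 2+11+3=16, value 19+17+11=47
- A+E: weight 2+7=9, value 19+23=42
Best: $59.

$59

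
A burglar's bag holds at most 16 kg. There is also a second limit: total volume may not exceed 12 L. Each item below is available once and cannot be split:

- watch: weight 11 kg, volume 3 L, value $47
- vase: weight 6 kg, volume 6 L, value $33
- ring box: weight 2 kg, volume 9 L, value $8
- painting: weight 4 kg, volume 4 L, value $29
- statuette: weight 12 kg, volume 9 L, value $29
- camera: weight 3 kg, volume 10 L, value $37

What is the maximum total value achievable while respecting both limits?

Feasible sets respecting both limits:
- watch+painting: weight 15, volume 7, value 76
- vase+painting: weight 10, volume 10, value 62
- watch+ring box: weight 13, volume 12, value 55
- watch: weight 11, volume 3, value 47
Best: $76.

$76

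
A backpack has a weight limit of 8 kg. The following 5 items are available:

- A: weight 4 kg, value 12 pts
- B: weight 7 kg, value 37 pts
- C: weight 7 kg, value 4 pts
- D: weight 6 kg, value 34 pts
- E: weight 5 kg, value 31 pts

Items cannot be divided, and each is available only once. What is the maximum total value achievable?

37 pts

This is a 0/1 knapsack; check combinations near the capacity.
- B: weight 7, value 37
- D: weight 6, value 34
- E: weight 5, value 31
- A: weight 4, value 12
Best: 37 pts.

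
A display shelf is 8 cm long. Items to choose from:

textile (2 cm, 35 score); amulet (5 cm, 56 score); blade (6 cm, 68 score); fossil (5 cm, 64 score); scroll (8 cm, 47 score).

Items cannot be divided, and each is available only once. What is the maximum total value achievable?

Check high-value combinations within 8 cm:
- textile+blade: length 2+6=8, value 35+68=103
- textile+fossil: length 2+5=7, value 35+64=99
- textile+amulet: length 2+5=7, value 35+56=91
Best: 103 score.

103 score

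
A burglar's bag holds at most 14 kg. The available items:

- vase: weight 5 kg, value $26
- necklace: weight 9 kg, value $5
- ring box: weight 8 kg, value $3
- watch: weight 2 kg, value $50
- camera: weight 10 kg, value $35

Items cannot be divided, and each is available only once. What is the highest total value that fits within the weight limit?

This is a 0/1 knapsack; check combinations near the capacity.
- watch+camera: weight 2+10=12, value 50+35=85
- vase+watch: weight 5+2=7, value 26+50=76
- necklace+watch: weight 9+2=11, value 5+50=55
- ring box+watch: weight 8+2=10, value 3+50=53
Best: $85.

$85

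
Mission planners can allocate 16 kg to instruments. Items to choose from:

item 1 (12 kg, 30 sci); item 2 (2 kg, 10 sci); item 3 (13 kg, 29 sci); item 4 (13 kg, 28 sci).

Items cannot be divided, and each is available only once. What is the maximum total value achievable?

Check high-value combinations within 16 kg:
- item 1+item 2: mass 12+2=14, value 30+10=40
- item 2+item 3: mass 2+13=15, value 10+29=39
- item 2+item 4: mass 2+13=15, value 10+28=38
- item 1: mass 12, value 30
Best: 40 sci.

40 sci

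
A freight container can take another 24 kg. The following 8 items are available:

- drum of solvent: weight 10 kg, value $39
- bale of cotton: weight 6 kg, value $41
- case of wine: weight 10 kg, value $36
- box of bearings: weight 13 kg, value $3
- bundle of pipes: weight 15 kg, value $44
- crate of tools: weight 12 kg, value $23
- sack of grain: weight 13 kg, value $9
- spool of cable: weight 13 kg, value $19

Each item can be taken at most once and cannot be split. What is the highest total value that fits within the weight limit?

Check high-value combinations within 24 kg:
- bale of cotton+bundle of pipes: weight 6+15=21, value 41+44=85
- drum of solvent+bale of cotton: weight 10+6=16, value 39+41=80
- bale of cotton+case of wine: weight 6+10=16, value 41+36=77
Best: $85.

$85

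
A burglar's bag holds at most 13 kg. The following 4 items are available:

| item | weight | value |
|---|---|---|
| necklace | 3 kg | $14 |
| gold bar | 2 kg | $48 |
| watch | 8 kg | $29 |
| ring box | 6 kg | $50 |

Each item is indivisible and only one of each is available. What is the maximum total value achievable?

This is a 0/1 knapsack; check combinations near the capacity.
- necklace+gold bar+ring box: weight 3+2+6=11, value 14+48+50=112
- gold bar+ring box: weight 2+6=8, value 48+50=98
- necklace+gold bar+watch: weight 3+2+8=13, value 14+48+29=91
- gold bar+watch: weight 2+8=10, value 48+29=77
- necklace+ring box: weight 3+6=9, value 14+50=64
Best: $112.

$112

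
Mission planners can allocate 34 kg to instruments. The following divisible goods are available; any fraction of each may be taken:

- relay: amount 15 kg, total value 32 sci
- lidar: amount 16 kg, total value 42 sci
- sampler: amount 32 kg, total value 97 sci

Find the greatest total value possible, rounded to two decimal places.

Take in order of value per unit:
- sampler (97/32 per unit): all 32 → value 97, running total 97.00
- lidar (42/16 per unit): 2 of 16 → value 2×42/16 = 5.2500, running total 102.25
Total 102.25.

102.25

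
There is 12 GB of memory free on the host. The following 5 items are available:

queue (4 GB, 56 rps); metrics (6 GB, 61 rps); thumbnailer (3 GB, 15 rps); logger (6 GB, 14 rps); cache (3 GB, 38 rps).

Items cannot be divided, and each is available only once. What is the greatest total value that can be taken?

117 rps

Check high-value combinations within 12 GB:
- queue+metrics: memory 4+6=10, value 56+61=117
- metrics+thumbnailer+cache: memory 6+3+3=12, value 61+15+38=114
- queue+thumbnailer+cache: memory 4+3+3=10, value 56+15+38=109
Best: 117 rps.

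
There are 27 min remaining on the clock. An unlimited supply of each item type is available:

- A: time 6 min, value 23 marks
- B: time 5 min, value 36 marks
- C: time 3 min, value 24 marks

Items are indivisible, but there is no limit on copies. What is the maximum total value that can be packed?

Best value-per-unit is C at 24/3, and filling with it alone uses time 9×3=27. No mix of the others beats 9×24 = 216.

216 marks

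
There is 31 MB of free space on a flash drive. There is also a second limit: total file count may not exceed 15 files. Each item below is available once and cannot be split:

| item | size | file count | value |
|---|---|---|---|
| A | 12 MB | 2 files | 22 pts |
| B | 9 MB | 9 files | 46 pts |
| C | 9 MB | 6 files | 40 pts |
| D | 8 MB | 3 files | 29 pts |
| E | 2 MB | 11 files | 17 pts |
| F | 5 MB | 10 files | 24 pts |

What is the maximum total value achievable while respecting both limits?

Feasible sets respecting both limits:
- A+B+D: size 29, file count 14, value 97
- A+C+D: size 29, file count 11, value 91
- B+C: size 18, file count 15, value 86
Best: 97 pts.

97 pts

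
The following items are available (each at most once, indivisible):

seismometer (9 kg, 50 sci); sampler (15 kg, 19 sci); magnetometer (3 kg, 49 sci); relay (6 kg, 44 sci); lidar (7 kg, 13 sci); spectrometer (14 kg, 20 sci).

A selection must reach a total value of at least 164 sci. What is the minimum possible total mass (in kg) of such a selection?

Subsets with value ≥ 164, sorted by total mass:
- seismometer+magnetometer+relay+lidar+spectrometer: mass 39, value 176
- seismometer+sampler+magnetometer+relay+lidar: mass 40, value 175
- seismometer+sampler+magnetometer+relay+spectrometer: mass 47, value 182
- seismometer+sampler+magnetometer+relay+lidar+spectrometer: mass 54, value 195
Minimum mass: 39 kg.

39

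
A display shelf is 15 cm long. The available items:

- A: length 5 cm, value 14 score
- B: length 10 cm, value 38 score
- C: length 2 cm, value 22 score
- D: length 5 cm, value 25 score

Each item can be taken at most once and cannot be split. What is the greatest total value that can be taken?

63 score

Check high-value combinations within 15 cm:
- B+D: length 10+5=15, value 38+25=63
- A+C+D: length 5+2+5=12, value 14+22+25=61
- B+C: length 10+2=12, value 38+22=60
- A+B: length 5+10=15, value 14+38=52
Best: 63 score.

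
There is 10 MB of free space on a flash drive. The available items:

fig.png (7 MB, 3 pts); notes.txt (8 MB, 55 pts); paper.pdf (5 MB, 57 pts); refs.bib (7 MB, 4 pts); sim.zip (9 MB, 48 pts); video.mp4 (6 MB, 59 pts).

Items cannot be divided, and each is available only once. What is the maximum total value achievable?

59 pts

Check high-value combinations within 10 MB:
- video.mp4: size 6, value 59
- paper.pdf: size 5, value 57
- notes.txt: size 8, value 55
- sim.zip: size 9, value 48
Best: 59 pts.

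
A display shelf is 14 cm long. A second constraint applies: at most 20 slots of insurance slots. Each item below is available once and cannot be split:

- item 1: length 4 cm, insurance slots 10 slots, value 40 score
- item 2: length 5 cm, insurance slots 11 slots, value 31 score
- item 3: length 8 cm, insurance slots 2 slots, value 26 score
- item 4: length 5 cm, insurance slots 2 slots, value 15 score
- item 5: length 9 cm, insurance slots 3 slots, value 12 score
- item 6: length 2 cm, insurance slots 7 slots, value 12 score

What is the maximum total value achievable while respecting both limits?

Feasible sets respecting both limits:
- item 1+item 3+item 6: length 14, insurance slots 19, value 78
- item 1+item 4+item 6: length 11, insurance slots 19, value 67
- item 1+item 3: length 12, insurance slots 12, value 66
Best: 78 score.

78 score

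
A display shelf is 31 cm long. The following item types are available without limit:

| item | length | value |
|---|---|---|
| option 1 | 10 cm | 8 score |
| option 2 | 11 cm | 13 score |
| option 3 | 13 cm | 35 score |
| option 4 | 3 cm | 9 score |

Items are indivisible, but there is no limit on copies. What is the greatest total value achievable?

Best value-per-unit is option 4 at 9/3, and filling with it alone uses length 10×3=30. No mix of the others beats 10×9 = 90.

90 score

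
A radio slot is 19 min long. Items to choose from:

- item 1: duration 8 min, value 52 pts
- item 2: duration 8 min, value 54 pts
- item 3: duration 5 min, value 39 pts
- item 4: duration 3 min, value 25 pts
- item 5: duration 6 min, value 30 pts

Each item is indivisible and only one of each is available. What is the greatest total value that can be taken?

Check high-value combinations within 19 min:
- item 1+item 2+item 4: duration 8+8+3=19, value 52+54+25=131
- item 2+item 3+item 5: duration 8+5+6=19, value 54+39+30=123
- item 1+item 3+item 5: duration 8+5+6=19, value 52+39+30=121
Best: 131 pts.

131 pts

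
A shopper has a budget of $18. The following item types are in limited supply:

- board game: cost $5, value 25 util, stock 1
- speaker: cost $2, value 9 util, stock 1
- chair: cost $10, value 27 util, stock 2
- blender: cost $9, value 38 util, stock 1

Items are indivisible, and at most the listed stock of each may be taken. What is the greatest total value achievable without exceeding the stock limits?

72 util

Top feasible selections:
- 1×board game + 1×speaker + 1×blender: cost 16, value 72
- 1×board game + 1×blender: cost 14, value 63
- 1×board game + 1×speaker + 1×chair: cost 17, value 61
Best: 72 util.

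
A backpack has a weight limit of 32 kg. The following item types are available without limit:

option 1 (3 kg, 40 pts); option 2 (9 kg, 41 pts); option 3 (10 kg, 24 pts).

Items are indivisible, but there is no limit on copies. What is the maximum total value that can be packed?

Best value-per-unit is option 1 at 40/3, and filling with it alone uses weight 10×3=30. No mix of the others beats 10×40 = 400.

400 pts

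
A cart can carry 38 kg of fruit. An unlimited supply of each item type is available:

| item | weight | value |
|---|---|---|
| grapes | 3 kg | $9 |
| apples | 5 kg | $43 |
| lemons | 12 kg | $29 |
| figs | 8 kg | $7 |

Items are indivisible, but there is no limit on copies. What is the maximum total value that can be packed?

Best value-per-unit is apples at 43/5; filling with it alone gives 7×43 = 301.
Optimal mix: 1×grapes + 7×apples → weight 38, value 310.

$310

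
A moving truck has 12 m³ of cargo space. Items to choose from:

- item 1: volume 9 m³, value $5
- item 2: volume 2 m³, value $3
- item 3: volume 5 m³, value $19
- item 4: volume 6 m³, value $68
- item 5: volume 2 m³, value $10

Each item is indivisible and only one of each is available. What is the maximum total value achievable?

Check high-value combinations within 12 m³:
- item 3+item 4: volume 5+6=11, value 19+68=87
- item 2+item 4+item 5: volume 2+6+2=10, value 3+68+10=81
- item 4+item 5: volume 6+2=8, value 68+10=78
- item 2+item 4: volume 2+6=8, value 3+68=71
Best: $87.

$87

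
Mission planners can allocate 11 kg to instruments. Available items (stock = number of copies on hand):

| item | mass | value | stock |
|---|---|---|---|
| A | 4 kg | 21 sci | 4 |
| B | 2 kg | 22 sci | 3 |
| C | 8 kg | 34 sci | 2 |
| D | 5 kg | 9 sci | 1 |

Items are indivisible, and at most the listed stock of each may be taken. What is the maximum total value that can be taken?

Top feasible selections:
- 1×A + 3×B: mass 10, value 87
- 3×B + 1×D: mass 11, value 75
- 3×B: mass 6, value 66
- 1×A + 2×B: mass 8, value 65
Best: 87 sci.

87 sci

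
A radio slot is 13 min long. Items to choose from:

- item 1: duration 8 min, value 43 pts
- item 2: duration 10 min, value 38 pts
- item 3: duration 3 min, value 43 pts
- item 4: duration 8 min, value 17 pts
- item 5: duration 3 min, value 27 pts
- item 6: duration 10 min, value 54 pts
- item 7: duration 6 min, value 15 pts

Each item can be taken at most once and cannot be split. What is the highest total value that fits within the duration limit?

97 pts

This is a 0/1 knapsack; check combinations near the capacity.
- item 3+item 6: duration 3+10=13, value 43+54=97
- item 1+item 3: duration 8+3=11, value 43+43=86
- item 3+item 5+item 7: duration 3+3+6=12, value 43+27+15=85
- item 2+item 3: duration 10+3=13, value 38+43=81
Best: 97 pts.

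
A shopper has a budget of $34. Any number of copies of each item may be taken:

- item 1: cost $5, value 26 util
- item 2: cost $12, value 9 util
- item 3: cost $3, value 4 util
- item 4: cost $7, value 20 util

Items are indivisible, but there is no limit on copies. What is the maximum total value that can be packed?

160 util

Best value-per-unit is item 1 at 26/5; filling with it alone gives 6×26 = 156.
Optimal mix: 6×item 1 + 1×item 3 → cost 33, value 160.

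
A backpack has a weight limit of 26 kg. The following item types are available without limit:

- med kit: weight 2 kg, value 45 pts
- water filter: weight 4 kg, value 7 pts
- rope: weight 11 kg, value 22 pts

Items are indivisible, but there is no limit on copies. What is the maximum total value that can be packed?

Best value-per-unit is med kit at 45/2, and filling with it alone uses weight 13×2=26. No mix of the others beats 13×45 = 585.

585 pts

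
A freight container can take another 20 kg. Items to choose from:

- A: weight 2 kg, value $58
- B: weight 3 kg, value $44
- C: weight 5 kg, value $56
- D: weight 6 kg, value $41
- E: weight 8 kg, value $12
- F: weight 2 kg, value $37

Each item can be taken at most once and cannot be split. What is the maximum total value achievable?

$236

Check high-value combinations within 20 kg:
- A+B+C+D+F: weight 2+3+5+6+2=18, value 58+44+56+41+37=236
- A+B+C+E+F: weight 2+3+5+8+2=20, value 58+44+56+12+37=207
- A+B+C+D: weight 2+3+5+6=16, value 58+44+56+41=199
Best: $236.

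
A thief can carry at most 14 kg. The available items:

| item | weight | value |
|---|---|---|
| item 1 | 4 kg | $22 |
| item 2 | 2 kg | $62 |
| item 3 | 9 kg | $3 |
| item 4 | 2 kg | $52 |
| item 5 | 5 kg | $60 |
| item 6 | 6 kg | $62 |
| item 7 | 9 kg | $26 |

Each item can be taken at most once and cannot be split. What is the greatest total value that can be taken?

Check high-value combinations within 14 kg:
- item 1+item 2+item 4+item 6: weight 4+2+2+6=14, value 22+62+52+62=198
- item 1+item 2+item 4+item 5: weight 4+2+2+5=13, value 22+62+52+60=196
- item 2+item 5+item 6: weight 2+5+6=13, value 62+60+62=184
Best: $198.

$198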